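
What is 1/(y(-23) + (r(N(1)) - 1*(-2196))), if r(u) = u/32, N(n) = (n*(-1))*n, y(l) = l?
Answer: 32/69535 ≈ 0.00046020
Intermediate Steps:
N(n) = -n**2 (N(n) = (-n)*n = -n**2)
r(u) = u/32 (r(u) = u*(1/32) = u/32)
1/(y(-23) + (r(N(1)) - 1*(-2196))) = 1/(-23 + ((-1*1**2)/32 - 1*(-2196))) = 1/(-23 + ((-1*1)/32 + 2196)) = 1/(-23 + ((1/32)*(-1) + 2196)) = 1/(-23 + (-1/32 + 2196)) = 1/(-23 + 70271/32) = 1/(69535/32) = 32/69535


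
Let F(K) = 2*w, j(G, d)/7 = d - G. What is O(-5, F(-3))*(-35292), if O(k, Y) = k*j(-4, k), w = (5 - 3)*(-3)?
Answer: -1235220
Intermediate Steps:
j(G, d) = -7*G + 7*d (j(G, d) = 7*(d - G) = -7*G + 7*d)
w = -6 (w = 2*(-3) = -6)
F(K) = -12 (F(K) = 2*(-6) = -12)
O(k, Y) = k*(28 + 7*k) (O(k, Y) = k*(-7*(-4) + 7*k) = k*(28 + 7*k))
O(-5, F(-3))*(-35292) = (7*(-5)*(4 - 5))*(-35292) = (7*(-5)*(-1))*(-35292) = 35*(-35292) = -1235220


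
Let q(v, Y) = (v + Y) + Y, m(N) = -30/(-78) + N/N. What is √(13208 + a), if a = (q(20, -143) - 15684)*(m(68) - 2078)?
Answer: 4*√349990797/13 ≈ 5756.3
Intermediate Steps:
m(N) = 18/13 (m(N) = -30*(-1/78) + 1 = 5/13 + 1 = 18/13)
q(v, Y) = v + 2*Y (q(v, Y) = (Y + v) + Y = v + 2*Y)
a = 430586200/13 (a = ((20 + 2*(-143)) - 15684)*(18/13 - 2078) = ((20 - 286) - 15684)*(-26996/13) = (-266 - 15684)*(-26996/13) = -15950*(-26996/13) = 430586200/13 ≈ 3.3122e+7)
√(13208 + a) = √(13208 + 430586200/13) = √(430757904/13) = 4*√349990797/13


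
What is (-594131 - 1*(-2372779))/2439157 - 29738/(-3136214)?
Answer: 2825378204769/3824859165799 ≈ 0.73869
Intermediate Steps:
(-594131 - 1*(-2372779))/2439157 - 29738/(-3136214) = (-594131 + 2372779)*(1/2439157) - 29738*(-1/3136214) = 1778648*(1/2439157) + 14869/1568107 = 1778648/2439157 + 14869/1568107 = 2825378204769/3824859165799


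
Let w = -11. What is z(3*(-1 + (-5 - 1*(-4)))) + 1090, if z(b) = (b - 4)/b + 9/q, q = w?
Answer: 35998/33 ≈ 1090.8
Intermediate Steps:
q = -11
z(b) = -9/11 + (-4 + b)/b (z(b) = (b - 4)/b + 9/(-11) = (-4 + b)/b + 9*(-1/11) = (-4 + b)/b - 9/11 = -9/11 + (-4 + b)/b)
z(3*(-1 + (-5 - 1*(-4)))) + 1090 = (2/11 - 4*1/(3*(-1 + (-5 - 1*(-4))))) + 1090 = (2/11 - 4*1/(3*(-1 + (-5 + 4)))) + 1090 = (2/11 - 4*1/(3*(-1 - 1))) + 1090 = (2/11 - 4/(3*(-2))) + 1090 = (2/11 - 4/(-6)) + 1090 = (2/11 - 4*(-⅙)) + 1090 = (2/11 + ⅔) + 1090 = 28/33 + 1090 = 35998/33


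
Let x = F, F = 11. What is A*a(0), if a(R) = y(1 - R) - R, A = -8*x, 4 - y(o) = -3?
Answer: -616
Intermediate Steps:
y(o) = 7 (y(o) = 4 - 1*(-3) = 4 + 3 = 7)
x = 11
A = -88 (A = -8*11 = -88)
a(R) = 7 - R
A*a(0) = -88*(7 - 1*0) = -88*(7 + 0) = -88*7 = -616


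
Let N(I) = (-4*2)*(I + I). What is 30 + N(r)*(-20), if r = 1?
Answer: 350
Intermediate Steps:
N(I) = -16*I
30 + N(r)*(-20) = 30 - 16*1*(-20) = 30 - 16*(-20) = 30 + 320 = 350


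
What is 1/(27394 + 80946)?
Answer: 1/108340 ≈ 9.2302e-6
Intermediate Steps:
1/(27394 + 80946) = 1/108340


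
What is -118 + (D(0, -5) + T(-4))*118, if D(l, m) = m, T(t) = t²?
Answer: 1180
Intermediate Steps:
-118 + (D(0, -5) + T(-4))*118 = -118 + (-5 + (-4)²)*118 = -118 + (-5 + 16)*118 = -118 + 11*118 = -118 + 1298 = 1180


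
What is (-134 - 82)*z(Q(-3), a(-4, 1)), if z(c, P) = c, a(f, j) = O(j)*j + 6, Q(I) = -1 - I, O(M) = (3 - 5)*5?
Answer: -432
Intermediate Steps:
O(M) = -10 (O(M) = -2*5 = -10)
a(f, j) = 6 - 10*j (a(f, j) = -10*j + 6 = 6 - 10*j)
(-134 - 82)*z(Q(-3), a(-4, 1)) = (-134 - 82)*(-1 - 1*(-3)) = -216*(-1 + 3) = -216*2 = -432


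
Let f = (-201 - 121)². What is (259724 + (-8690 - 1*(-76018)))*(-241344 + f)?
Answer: -45021978320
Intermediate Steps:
f = 103684 (f = (-322)² = 103684)
(259724 + (-8690 - 1*(-76018)))*(-241344 + f) = (259724 + (-8690 - 1*(-76018)))*(-241344 + 103684) = (259724 + (-8690 + 76018))*(-137660) = (259724 + 67328)*(-137660) = 327052*(-137660) = -45021978320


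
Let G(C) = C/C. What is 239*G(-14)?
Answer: 239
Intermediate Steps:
G(C) = 1
239*G(-14) = 239*1 = 239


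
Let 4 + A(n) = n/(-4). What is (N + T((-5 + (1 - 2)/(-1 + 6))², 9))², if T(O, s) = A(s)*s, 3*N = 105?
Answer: 7225/16 ≈ 451.56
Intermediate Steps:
N = 35 (N = (⅓)*105 = 35)
A(n) = -4 - n/4 (A(n) = -4 + n/(-4) = -4 + n*(-¼) = -4 - n/4)
T(O, s) = s*(-4 - s/4) (T(O, s) = (-4 - s/4)*s = s*(-4 - s/4))
(N + T((-5 + (1 - 2)/(-1 + 6))², 9))² = (35 - ¼*9*(16 + 9))² = (35 - ¼*9*25)² = (35 - 225/4)² = (-85/4)² = 7225/16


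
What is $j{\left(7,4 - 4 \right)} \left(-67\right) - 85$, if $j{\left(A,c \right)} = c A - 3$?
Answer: $116$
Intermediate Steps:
$j{\left(A,c \right)} = -3 + A c$ ($j{\left(A,c \right)} = A c - 3 = -3 + A c$)
$j{\left(7,4 - 4 \right)} \left(-67\right) - 85 = \left(-3 + 7 \left(4 - 4\right)\right) \left(-67\right) - 85 = \left(-3 + 7 \cdot 0\right) \left(-67\right) - 85 = \left(-3 + 0\right) \left(-67\right) - 85 = \left(-3\right) \left(-67\right) - 85 = 201 - 85 = 116$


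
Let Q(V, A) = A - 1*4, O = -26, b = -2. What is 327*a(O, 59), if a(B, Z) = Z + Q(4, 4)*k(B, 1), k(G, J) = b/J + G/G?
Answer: 19293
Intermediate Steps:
Q(V, A) = -4 + A (Q(V, A) = A - 4 = -4 + A)
k(G, J) = 1 - 2/J (k(G, J) = -2/J + G/G = -2/J + 1 = 1 - 2/J)
a(B, Z) = Z (a(B, Z) = Z + (-4 + 4)*((-2 + 1)/1) = Z + 0*(1*(-1)) = Z + 0*(-1) = Z + 0 = Z)
327*a(O, 59) = 327*59 = 19293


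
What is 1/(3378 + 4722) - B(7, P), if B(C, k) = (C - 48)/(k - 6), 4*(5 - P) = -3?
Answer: -1328399/8100 ≈ -164.00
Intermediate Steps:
P = 23/4 (P = 5 - ¼*(-3) = 5 + ¾ = 23/4 ≈ 5.7500)
B(C, k) = (-48 + C)/(-6 + k)
1/(3378 + 4722) - B(7, P) = 1/(3378 + 4722) - (-48 + 7)/(-6 + 23/4) = 1/8100 - (-41)/(-¼) = 1/8100 - (-4)*(-41) = 1/8100 - 1*164 = 1/8100 - 164 = -1328399/8100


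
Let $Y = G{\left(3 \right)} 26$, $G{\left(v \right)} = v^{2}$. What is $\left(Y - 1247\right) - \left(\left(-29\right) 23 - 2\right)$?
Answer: $-344$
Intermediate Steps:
$Y = 234$ ($Y = 3^{2} \cdot 26 = 9 \cdot 26 = 234$)
$\left(Y - 1247\right) - \left(\left(-29\right) 23 - 2\right) = \left(234 - 1247\right) - \left(\left(-29\right) 23 - 2\right) = -1013 - \left(-667 - 2\right) = -1013 - -669 = -1013 + 669 = -344$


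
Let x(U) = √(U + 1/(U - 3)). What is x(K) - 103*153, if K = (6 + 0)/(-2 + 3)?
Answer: -15759 + √57/3 ≈ -15756.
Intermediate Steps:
K = 6 (K = 6/1 = 6*1 = 6)
x(U) = √(U + 1/(-3 + U))
x(K) - 103*153 = √((1 + 6*(-3 + 6))/(-3 + 6)) - 103*153 = √((1 + 6*3)/3) - 15759 = √((1 + 18)/3) - 15759 = √((⅓)*19) - 15759 = √(19/3) - 15759 = √57/3 - 15759 = -15759 + √57/3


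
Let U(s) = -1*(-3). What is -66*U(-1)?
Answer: -198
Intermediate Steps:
U(s) = 3
-66*U(-1) = -66*3 = -198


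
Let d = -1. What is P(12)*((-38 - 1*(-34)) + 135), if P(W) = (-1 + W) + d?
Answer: 1310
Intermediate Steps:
P(W) = -2 + W (P(W) = (-1 + W) - 1 = -2 + W)
P(12)*((-38 - 1*(-34)) + 135) = (-2 + 12)*((-38 - 1*(-34)) + 135) = 10*((-38 + 34) + 135) = 10*(-4 + 135) = 10*131 = 1310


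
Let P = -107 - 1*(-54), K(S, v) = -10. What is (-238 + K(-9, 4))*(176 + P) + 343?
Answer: -30161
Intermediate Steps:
P = -53 (P = -107 + 54 = -53)
(-238 + K(-9, 4))*(176 + P) + 343 = (-238 - 10)*(176 - 53) + 343 = -248*123 + 343 = -30504 + 343 = -30161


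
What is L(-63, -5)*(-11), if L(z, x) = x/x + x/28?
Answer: -253/28 ≈ -9.0357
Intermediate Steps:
L(z, x) = 1 + x/28 (L(z, x) = 1 + x*(1/28) = 1 + x/28)
L(-63, -5)*(-11) = (1 + (1/28)*(-5))*(-11) = (1 - 5/28)*(-11) = (23/28)*(-11) = -253/28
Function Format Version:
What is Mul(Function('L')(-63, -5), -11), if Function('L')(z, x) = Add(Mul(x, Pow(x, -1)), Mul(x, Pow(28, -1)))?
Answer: Rational(-253, 28) ≈ -9.0357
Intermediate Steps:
Function('L')(z, x) = Add(1, Mul(Rational(1, 28), x)) (Function('L')(z, x) = Add(1, Mul(x, Rational(1, 28))) = Add(1, Mul(Rational(1, 28), x)))
Mul(Function('L')(-63, -5), -11) = Mul(Add(1, Mul(Rational(1, 28), -5)), -11) = Mul(Add(1, Rational(-5, 28)), -11) = Mul(Rational(23, 28), -11) = Rational(-253, 28)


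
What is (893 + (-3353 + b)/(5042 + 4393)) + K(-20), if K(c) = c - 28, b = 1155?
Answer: 7970377/9435 ≈ 844.77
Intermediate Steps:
K(c) = -28 + c
(893 + (-3353 + b)/(5042 + 4393)) + K(-20) = (893 + (-3353 + 1155)/(5042 + 4393)) + (-28 - 20) = (893 - 2198/9435) - 48 = 8423257/9435 - 48 = 7970377/9435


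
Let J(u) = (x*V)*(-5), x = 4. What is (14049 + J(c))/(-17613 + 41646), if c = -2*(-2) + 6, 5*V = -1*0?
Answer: 4683/8011 ≈ 0.58457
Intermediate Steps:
V = 0 (V = (-1*0)/5 = (1/5)*0 = 0)
c = 10 (c = 4 + 6 = 10)
J(u) = 0 (J(u) = (4*0)*(-5) = 0*(-5) = 0)
(14049 + J(c))/(-17613 + 41646) = (14049 + 0)/(-17613 + 41646) = 14049/24033 = 14049*(1/24033) = 4683/8011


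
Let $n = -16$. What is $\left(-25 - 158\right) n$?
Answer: $2928$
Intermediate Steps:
$\left(-25 - 158\right) n = \left(-25 - 158\right) \left(-16\right) = \left(-183\right) \left(-16\right) = 2928$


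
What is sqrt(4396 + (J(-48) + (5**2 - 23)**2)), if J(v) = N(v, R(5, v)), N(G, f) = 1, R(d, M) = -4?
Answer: 3*sqrt(489) ≈ 66.340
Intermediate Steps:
J(v) = 1
sqrt(4396 + (J(-48) + (5**2 - 23)**2)) = sqrt(4396 + (1 + (5**2 - 23)**2)) = sqrt(4396 + (1 + (25 - 23)**2)) = sqrt(4396 + (1 + 2**2)) = sqrt(4396 + (1 + 4)) = sqrt(4396 + 5) = sqrt(4401) = 3*sqrt(489)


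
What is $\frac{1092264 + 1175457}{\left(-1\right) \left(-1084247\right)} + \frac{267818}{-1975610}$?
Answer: $\frac{2094875710882}{1071024607835} \approx 1.956$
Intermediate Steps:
$\frac{1092264 + 1175457}{\left(-1\right) \left(-1084247\right)} + \frac{267818}{-1975610} = \frac{2267721}{1084247} + 267818 \left(- \frac{1}{1975610}\right) = 2267721 \cdot \frac{1}{1084247} - \frac{133909}{987805} = \frac{2267721}{1084247} - \frac{133909}{987805} = \frac{2094875710882}{1071024607835}$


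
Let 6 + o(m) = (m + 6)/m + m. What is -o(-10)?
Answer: 78/5 ≈ 15.600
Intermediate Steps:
o(m) = -6 + m + (6 + m)/m (o(m) = -6 + ((m + 6)/m + m) = -6 + ((6 + m)/m + m) = -6 + (m + (6 + m)/m) = -6 + m + (6 + m)/m)
-o(-10) = -(-5 - 10 + 6/(-10)) = -(-5 - 10 + 6*(-⅒)) = -(-5 - 10 - ⅗) = -1*(-78/5) = 78/5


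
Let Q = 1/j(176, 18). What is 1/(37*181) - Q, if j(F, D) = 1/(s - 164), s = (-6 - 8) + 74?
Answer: 696489/6697 ≈ 104.00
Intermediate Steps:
s = 60 (s = -14 + 74 = 60)
j(F, D) = -1/104 (j(F, D) = 1/(60 - 164) = 1/(-104) = -1/104)
Q = -104 (Q = 1/(-1/104) = -104)
1/(37*181) - Q = 1/(37*181) - 1*(-104) = 1/6697 + 104 = 696489/6697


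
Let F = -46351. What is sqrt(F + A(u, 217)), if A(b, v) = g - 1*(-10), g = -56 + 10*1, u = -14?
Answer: I*sqrt(46387) ≈ 215.38*I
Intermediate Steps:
g = -46 (g = -56 + 10 = -46)
A(b, v) = -36 (A(b, v) = -46 - 1*(-10) = -46 + 10 = -36)
sqrt(F + A(u, 217)) = sqrt(-46351 - 36) = sqrt(-46387) = I*sqrt(46387)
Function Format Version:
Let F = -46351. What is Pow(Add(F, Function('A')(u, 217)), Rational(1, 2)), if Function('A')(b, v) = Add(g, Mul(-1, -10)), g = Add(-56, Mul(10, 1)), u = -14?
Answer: Mul(I, Pow(46387, Rational(1, 2))) ≈ Mul(215.38, I)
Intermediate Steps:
g = -46 (g = Add(-56, 10) = -46)
Function('A')(b, v) = -36 (Function('A')(b, v) = Add(-46, Mul(-1, -10)) = Add(-46, 10) = -36)
Pow(Add(F, Function('A')(u, 217)), Rational(1, 2)) = Pow(Add(-46351, -36), Rational(1, 2)) = Pow(-46387, Rational(1, 2)) = Mul(I, Pow(46387, Rational(1, 2)))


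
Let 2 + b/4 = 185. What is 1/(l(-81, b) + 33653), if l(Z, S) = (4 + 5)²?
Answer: 1/33734 ≈ 2.9644e-5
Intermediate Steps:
b = 732 (b = -8 + 4*185 = -8 + 740 = 732)
l(Z, S) = 81 (l(Z, S) = 9² = 81)
1/(l(-81, b) + 33653) = 1/(81 + 33653) = 1/33734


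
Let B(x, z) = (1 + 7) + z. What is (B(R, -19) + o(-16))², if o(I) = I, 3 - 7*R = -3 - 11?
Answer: 729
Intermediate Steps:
R = 17/7 (R = 3/7 - (-3 - 11)/7 = 3/7 - ⅐*(-14) = 3/7 + 2 = 17/7 ≈ 2.4286)
B(x, z) = 8 + z
(B(R, -19) + o(-16))² = ((8 - 19) - 16)² = (-11 - 16)² = (-27)² = 729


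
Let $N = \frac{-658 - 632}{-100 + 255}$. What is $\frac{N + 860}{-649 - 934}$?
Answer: $- \frac{26402}{49073} \approx -0.53801$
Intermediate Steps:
$N = - \frac{258}{31}$ ($N = \frac{-658 - 632}{155} = \left(-1290\right) \frac{1}{155} = - \frac{258}{31} \approx -8.3226$)
$\frac{N + 860}{-649 - 934} = \frac{- \frac{258}{31} + 860}{-649 - 934} = \frac{26402}{31 \left(-1583\right)} = \frac{26402}{31} \left(- \frac{1}{1583}\right) = - \frac{26402}{49073}$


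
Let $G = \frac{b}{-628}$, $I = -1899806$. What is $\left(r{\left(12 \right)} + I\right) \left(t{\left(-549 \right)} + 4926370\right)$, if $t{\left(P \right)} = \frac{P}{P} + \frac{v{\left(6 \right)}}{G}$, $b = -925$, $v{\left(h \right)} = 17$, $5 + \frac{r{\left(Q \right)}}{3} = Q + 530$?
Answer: $- \frac{1729978421089789}{185} \approx -9.3512 \cdot 10^{12}$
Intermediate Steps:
$r{\left(Q \right)} = 1575 + 3 Q$ ($r{\left(Q \right)} = -15 + 3 \left(Q + 530\right) = -15 + 3 \left(530 + Q\right) = -15 + \left(1590 + 3 Q\right) = 1575 + 3 Q$)
$G = \frac{925}{628}$ ($G = - \frac{925}{-628} = \left(-925\right) \left(- \frac{1}{628}\right) = \frac{925}{628} \approx 1.4729$)
$t{\left(P \right)} = \frac{11601}{925}$ ($t{\left(P \right)} = \frac{P}{P} + \frac{17}{\frac{925}{628}} = 1 + 17 \cdot \frac{628}{925} = 1 + \frac{10676}{925} = \frac{11601}{925}$)
$\left(r{\left(12 \right)} + I\right) \left(t{\left(-549 \right)} + 4926370\right) = \left(\left(1575 + 3 \cdot 12\right) - 1899806\right) \left(\frac{11601}{925} + 4926370\right) = \left(\left(1575 + 36\right) - 1899806\right) \frac{4556903851}{925} = \left(1611 - 1899806\right) \frac{4556903851}{925} = \left(-1898195\right) \frac{4556903851}{925} = - \frac{1729978421089789}{185}$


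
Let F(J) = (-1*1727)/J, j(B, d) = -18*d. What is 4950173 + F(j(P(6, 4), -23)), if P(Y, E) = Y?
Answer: 2049369895/414 ≈ 4.9502e+6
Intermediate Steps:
F(J) = -1727/J
4950173 + F(j(P(6, 4), -23)) = 4950173 - 1727/((-18*(-23))) = 4950173 - 1727/414 = 2049369895/414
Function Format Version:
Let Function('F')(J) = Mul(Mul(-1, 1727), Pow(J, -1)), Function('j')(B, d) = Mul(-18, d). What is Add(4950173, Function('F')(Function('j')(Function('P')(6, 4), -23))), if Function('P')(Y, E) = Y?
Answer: Rational(2049369895, 414) ≈ 4.9502e+6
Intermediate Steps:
Function('F')(J) = Mul(-1727, Pow(J, -1))
Add(4950173, Function('F')(Function('j')(Function('P')(6, 4), -23))) = Add(4950173, Mul(-1727, Pow(Mul(-18, -23), -1))) = Add(4950173, Mul(-1727, Pow(414, -1))) = Add(4950173, Mul(-1727, Rational(1, 414))) = Add(4950173, Rational(-1727, 414)) = Rational(2049369895, 414)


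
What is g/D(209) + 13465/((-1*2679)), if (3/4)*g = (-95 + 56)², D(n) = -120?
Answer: -587401/26790 ≈ -21.926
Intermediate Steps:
g = 2028 (g = 4*(-95 + 56)²/3 = (4/3)*(-39)² = (4/3)*1521 = 2028)
g/D(209) + 13465/((-1*2679)) = 2028/(-120) + 13465/((-1*2679)) = 2028*(-1/120) + 13465/(-2679) = -169/10 + 13465*(-1/2679) = -169/10 - 13465/2679 = -587401/26790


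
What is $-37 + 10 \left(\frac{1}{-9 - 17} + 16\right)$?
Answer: $\frac{1594}{13} \approx 122.62$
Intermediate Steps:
$-37 + 10 \left(\frac{1}{-9 - 17} + 16\right) = -37 + 10 \left(\frac{1}{-26} + 16\right) = -37 + 10 \left(- \frac{1}{26} + 16\right) = -37 + 10 \cdot \frac{415}{26} = -37 + \frac{2075}{13} = \frac{1594}{13}$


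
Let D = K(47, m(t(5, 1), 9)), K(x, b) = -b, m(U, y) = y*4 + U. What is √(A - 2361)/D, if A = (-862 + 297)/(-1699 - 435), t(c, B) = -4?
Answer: -I*√10750684406/68288 ≈ -1.5184*I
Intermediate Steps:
m(U, y) = U + 4*y (m(U, y) = 4*y + U = U + 4*y)
A = 565/2134 (A = -565/(-2134) = -565*(-1/2134) = 565/2134 ≈ 0.26476)
D = -32 (D = -(-4 + 4*9) = -(-4 + 36) = -1*32 = -32)
√(A - 2361)/D = √(565/2134 - 2361)/(-32) = √(-5037809/2134)*(-1/32) = (I*√10750684406/2134)*(-1/32) = -I*√10750684406/68288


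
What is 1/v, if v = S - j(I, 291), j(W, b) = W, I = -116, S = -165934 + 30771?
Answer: -1/135047 ≈ -7.4048e-6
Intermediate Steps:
S = -135163
v = -135047 (v = -135163 - 1*(-116) = -135163 + 116 = -135047)
1/v = 1/(-135047) = -1/135047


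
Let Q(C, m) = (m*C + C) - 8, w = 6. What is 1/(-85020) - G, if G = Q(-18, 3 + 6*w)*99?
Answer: 6127561439/85020 ≈ 72072.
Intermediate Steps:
Q(C, m) = -8 + C + C*m (Q(C, m) = (C*m + C) - 8 = (C + C*m) - 8 = -8 + C + C*m)
G = -72072 (G = (-8 - 18 - 18*(3 + 6*6))*99 = (-8 - 18 - 18*(3 + 36))*99 = (-8 - 18 - 18*39)*99 = (-8 - 18 - 702)*99 = -728*99 = -72072)
1/(-85020) - G = 1/(-85020) - 1*(-72072) = -1/85020 + 72072 = 6127561439/85020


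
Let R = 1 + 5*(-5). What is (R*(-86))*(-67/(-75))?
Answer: 46096/25 ≈ 1843.8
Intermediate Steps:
R = -24 (R = 1 - 25 = -24)
(R*(-86))*(-67/(-75)) = (-24*(-86))*(-67/(-75)) = 2064*(-67*(-1/75)) = 2064*(67/75) = 46096/25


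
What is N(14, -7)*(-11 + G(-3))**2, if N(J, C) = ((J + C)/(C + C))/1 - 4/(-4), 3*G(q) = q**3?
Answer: 200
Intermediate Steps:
G(q) = q**3/3
N(J, C) = 1 + (C + J)/(2*C) (N(J, C) = ((C + J)/((2*C)))*1 - 4*(-1/4) = ((C + J)*(1/(2*C)))*1 + 1 = ((C + J)/(2*C))*1 + 1 = (C + J)/(2*C) + 1 = 1 + (C + J)/(2*C))
N(14, -7)*(-11 + G(-3))**2 = ((1/2)*(14 + 3*(-7))/(-7))*(-11 + (1/3)*(-3)**3)**2 = ((1/2)*(-1/7)*(14 - 21))*(-11 + (1/3)*(-27))**2 = ((1/2)*(-1/7)*(-7))*(-11 - 9)**2 = (1/2)*(-20)**2 = (1/2)*400 = 200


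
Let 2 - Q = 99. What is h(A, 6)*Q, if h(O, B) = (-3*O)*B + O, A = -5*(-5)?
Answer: 41225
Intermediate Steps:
A = 25
Q = -97 (Q = 2 - 1*99 = 2 - 99 = -97)
h(O, B) = O - 3*B*O (h(O, B) = -3*B*O + O = O - 3*B*O)
h(A, 6)*Q = (25*(1 - 3*6))*(-97) = (25*(1 - 18))*(-97) = (25*(-17))*(-97) = -425*(-97) = 41225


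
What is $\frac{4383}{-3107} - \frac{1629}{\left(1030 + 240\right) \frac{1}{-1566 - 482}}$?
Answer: $\frac{5179991067}{1972945} \approx 2625.5$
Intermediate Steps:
$\frac{4383}{-3107} - \frac{1629}{\left(1030 + 240\right) \frac{1}{-1566 - 482}} = 4383 \left(- \frac{1}{3107}\right) - \frac{1629}{1270 \frac{1}{-2048}} = - \frac{4383}{3107} - \frac{1629}{1270 \left(- \frac{1}{2048}\right)} = - \frac{4383}{3107} - \frac{1629}{- \frac{635}{1024}} = - \frac{4383}{3107} - - \frac{1668096}{635} = - \frac{4383}{3107} + \frac{1668096}{635} = \frac{5179991067}{1972945}$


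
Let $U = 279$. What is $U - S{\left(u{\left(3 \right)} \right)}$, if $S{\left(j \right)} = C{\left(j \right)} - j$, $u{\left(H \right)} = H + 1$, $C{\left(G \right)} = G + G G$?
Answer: $263$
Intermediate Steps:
$C{\left(G \right)} = G + G^{2}$
$u{\left(H \right)} = 1 + H$
$S{\left(j \right)} = - j + j \left(1 + j\right)$ ($S{\left(j \right)} = j \left(1 + j\right) - j = - j + j \left(1 + j\right)$)
$U - S{\left(u{\left(3 \right)} \right)} = 279 - \left(1 + 3\right)^{2} = 279 - 4^{2} = 279 - 16 = 263$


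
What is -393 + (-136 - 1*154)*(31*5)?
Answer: -45343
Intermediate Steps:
-393 + (-136 - 1*154)*(31*5) = -393 + (-136 - 154)*155 = -393 - 290*155 = -393 - 44950 = -45343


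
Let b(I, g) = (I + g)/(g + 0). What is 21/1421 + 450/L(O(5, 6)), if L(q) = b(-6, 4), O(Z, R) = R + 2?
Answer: -182697/203 ≈ -899.99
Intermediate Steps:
O(Z, R) = 2 + R
b(I, g) = (I + g)/g
L(q) = -½ (L(q) = (-6 + 4)/4 = (¼)*(-2) = -½)
21/1421 + 450/L(O(5, 6)) = 21/1421 + 450/(-½) = 21*(1/1421) + 450*(-2) = 3/203 - 900 = -182697/203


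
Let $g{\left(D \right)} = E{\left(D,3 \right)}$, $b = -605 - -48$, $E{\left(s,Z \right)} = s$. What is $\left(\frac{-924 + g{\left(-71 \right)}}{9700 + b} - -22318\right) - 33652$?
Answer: $- \frac{103627757}{9143} \approx -11334.0$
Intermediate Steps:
$b = -557$ ($b = -605 + 48 = -557$)
$g{\left(D \right)} = D$
$\left(\frac{-924 + g{\left(-71 \right)}}{9700 + b} - -22318\right) - 33652 = \left(\frac{-924 - 71}{9700 - 557} - -22318\right) - 33652 = \left(- \frac{995}{9143} + 22318\right) - 33652 = \frac{204052479}{9143} - 33652 = - \frac{103627757}{9143}$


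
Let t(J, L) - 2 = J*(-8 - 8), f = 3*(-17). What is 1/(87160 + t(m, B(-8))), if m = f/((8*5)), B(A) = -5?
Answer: 5/435912 ≈ 1.1470e-5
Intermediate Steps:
f = -51
m = -51/40 (m = -51/(8*5) = -51/40 ≈ -1.2750)
t(J, L) = 2 - 16*J (t(J, L) = 2 + J*(-8 - 8) = 2 + J*(-16) = 2 - 16*J)
1/(87160 + t(m, B(-8))) = 1/(87160 + (2 - 16*(-51/40))) = 1/(87160 + (2 + 102/5)) = 1/(87160 + 112/5) = 1/(435912/5) = 5/435912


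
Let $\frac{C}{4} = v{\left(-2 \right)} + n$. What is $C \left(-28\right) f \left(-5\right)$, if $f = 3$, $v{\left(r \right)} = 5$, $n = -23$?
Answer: $-30240$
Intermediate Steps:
$C = -72$ ($C = 4 \left(5 - 23\right) = 4 \left(-18\right) = -72$)
$C \left(-28\right) f \left(-5\right) = \left(-72\right) \left(-28\right) 3 \left(-5\right) = 2016 \left(-15\right) = -30240$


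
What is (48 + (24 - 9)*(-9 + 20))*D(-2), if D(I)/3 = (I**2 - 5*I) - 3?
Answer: 7029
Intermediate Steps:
D(I) = -9 - 15*I + 3*I**2 (D(I) = 3*((I**2 - 5*I) - 3) = 3*(-3 + I**2 - 5*I) = -9 - 15*I + 3*I**2)
(48 + (24 - 9)*(-9 + 20))*D(-2) = (48 + (24 - 9)*(-9 + 20))*(-9 - 15*(-2) + 3*(-2)**2) = (48 + 15*11)*(-9 + 30 + 3*4) = (48 + 165)*(-9 + 30 + 12) = 213*33 = 7029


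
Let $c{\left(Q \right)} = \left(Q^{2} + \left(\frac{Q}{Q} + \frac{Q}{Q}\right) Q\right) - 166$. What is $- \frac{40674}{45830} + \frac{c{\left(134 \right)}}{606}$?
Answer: $\frac{200737424}{6943245} \approx 28.911$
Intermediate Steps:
$c{\left(Q \right)} = -166 + Q^{2} + 2 Q$ ($c{\left(Q \right)} = \left(Q^{2} + \left(1 + 1\right) Q\right) - 166 = \left(Q^{2} + 2 Q\right) - 166 = -166 + Q^{2} + 2 Q$)
$- \frac{40674}{45830} + \frac{c{\left(134 \right)}}{606} = - \frac{40674}{45830} + \frac{-166 + 134^{2} + 2 \cdot 134}{606} = \left(-40674\right) \frac{1}{45830} + \left(-166 + 17956 + 268\right) \frac{1}{606} = - \frac{20337}{22915} + 18058 \cdot \frac{1}{606} = - \frac{20337}{22915} + \frac{9029}{303} = \frac{200737424}{6943245}$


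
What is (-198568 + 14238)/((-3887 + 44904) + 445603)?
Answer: -18433/48662 ≈ -0.37880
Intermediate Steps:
(-198568 + 14238)/((-3887 + 44904) + 445603) = -184330/(41017 + 445603) = -184330/486620 = -184330*1/486620 = -18433/48662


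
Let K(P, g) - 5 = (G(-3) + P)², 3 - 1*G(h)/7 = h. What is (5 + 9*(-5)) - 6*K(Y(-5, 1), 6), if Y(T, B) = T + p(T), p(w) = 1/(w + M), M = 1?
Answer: -65387/8 ≈ -8173.4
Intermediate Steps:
G(h) = 21 - 7*h
p(w) = 1/(1 + w) (p(w) = 1/(w + 1) = 1/(1 + w))
Y(T, B) = T + 1/(1 + T)
K(P, g) = 5 + (42 + P)² (K(P, g) = 5 + ((21 - 7*(-3)) + P)² = 5 + ((21 + 21) + P)² = 5 + (42 + P)²)
(5 + 9*(-5)) - 6*K(Y(-5, 1), 6) = (5 + 9*(-5)) - 6*(5 + (42 + (1 - 5*(1 - 5))/(1 - 5))²) = (5 - 45) - 6*(5 + (42 + (1 - 5*(-4))/(-4))²) = -40 - 6*(5 + (42 - (1 + 20)/4)²) = -40 - 6*(5 + (42 - ¼*21)²) = -40 - 6*(5 + (42 - 21/4)²) = -40 - 6*(5 + (147/4)²) = -40 - 6*(5 + 21609/16) = -40 - 6*21689/16 = -40 - 65067/8 = -65387/8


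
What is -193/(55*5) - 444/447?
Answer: -69457/40975 ≈ -1.6951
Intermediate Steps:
-193/(55*5) - 444/447 = -193/275 - 444*1/447 = -193*1/275 - 148/149 = -193/275 - 148/149 = -69457/40975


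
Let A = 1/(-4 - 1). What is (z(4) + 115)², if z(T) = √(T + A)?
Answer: (575 + √95)²/25 ≈ 13677.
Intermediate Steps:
A = -⅕ (A = 1/(-5) = -⅕ ≈ -0.20000)
z(T) = √(-⅕ + T) (z(T) = √(T - ⅕) = √(-⅕ + T))
(z(4) + 115)² = (√(-5 + 25*4)/5 + 115)² = (√(-5 + 100)/5 + 115)² = (√95/5 + 115)² = (115 + √95/5)²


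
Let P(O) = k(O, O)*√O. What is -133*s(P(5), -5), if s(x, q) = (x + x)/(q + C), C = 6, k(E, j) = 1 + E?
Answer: -1596*√5 ≈ -3568.8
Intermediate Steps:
P(O) = √O*(1 + O) (P(O) = (1 + O)*√O = √O*(1 + O))
s(x, q) = 2*x/(6 + q) (s(x, q) = (x + x)/(q + 6) = (2*x)/(6 + q) = 2*x/(6 + q))
-133*s(P(5), -5) = -266*√5*(1 + 5)/(6 - 5) = -266*√5*6/1 = -266*6*√5 = -1596*√5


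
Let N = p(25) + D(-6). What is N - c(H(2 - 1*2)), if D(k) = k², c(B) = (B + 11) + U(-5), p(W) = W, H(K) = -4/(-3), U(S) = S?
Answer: 161/3 ≈ 53.667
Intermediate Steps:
H(K) = 4/3 (H(K) = -4*(-⅓) = 4/3)
c(B) = 6 + B (c(B) = (B + 11) - 5 = (11 + B) - 5 = 6 + B)
N = 61 (N = 25 + (-6)² = 25 + 36 = 61)
N - c(H(2 - 1*2)) = 61 - (6 + 4/3) = 61 - 1*22/3 = 61 - 22/3 = 161/3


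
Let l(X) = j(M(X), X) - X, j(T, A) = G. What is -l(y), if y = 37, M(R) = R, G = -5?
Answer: 42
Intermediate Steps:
j(T, A) = -5
l(X) = -5 - X
-l(y) = -(-5 - 1*37) = -(-5 - 37) = -1*(-42) = 42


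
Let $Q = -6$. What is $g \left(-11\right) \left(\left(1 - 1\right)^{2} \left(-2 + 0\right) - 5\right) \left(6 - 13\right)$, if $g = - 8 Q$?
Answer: $-18480$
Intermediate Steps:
$g = 48$ ($g = \left(-8\right) \left(-6\right) = 48$)
$g \left(-11\right) \left(\left(1 - 1\right)^{2} \left(-2 + 0\right) - 5\right) \left(6 - 13\right) = 48 \left(-11\right) \left(\left(1 - 1\right)^{2} \left(-2 + 0\right) - 5\right) \left(6 - 13\right) = - 528 \left(0^{2} \left(-2\right) - 5\right) \left(-7\right) = - 528 \left(0 \left(-2\right) - 5\right) \left(-7\right) = - 528 \left(0 - 5\right) \left(-7\right) = - 528 \left(\left(-5\right) \left(-7\right)\right) = \left(-528\right) 35 = -18480$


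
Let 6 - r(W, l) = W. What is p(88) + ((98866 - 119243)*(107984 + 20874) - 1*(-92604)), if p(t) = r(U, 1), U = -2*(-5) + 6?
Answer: -2625646872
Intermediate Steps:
U = 16 (U = 10 + 6 = 16)
r(W, l) = 6 - W
p(t) = -10 (p(t) = 6 - 1*16 = 6 - 16 = -10)
p(88) + ((98866 - 119243)*(107984 + 20874) - 1*(-92604)) = -10 + ((98866 - 119243)*(107984 + 20874) - 1*(-92604)) = -10 + (-20377*128858 + 92604) = -10 + (-2625739466 + 92604) = -10 - 2625646862 = -2625646872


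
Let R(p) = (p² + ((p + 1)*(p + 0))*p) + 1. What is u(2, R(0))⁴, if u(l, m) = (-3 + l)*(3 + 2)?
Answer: 625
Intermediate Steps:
R(p) = 1 + p² + p²*(1 + p) (R(p) = (p² + ((1 + p)*p)*p) + 1 = (p² + (p*(1 + p))*p) + 1 = (p² + p²*(1 + p)) + 1 = 1 + p² + p²*(1 + p))
u(l, m) = -15 + 5*l (u(l, m) = (-3 + l)*5 = -15 + 5*l)
u(2, R(0))⁴ = (-15 + 5*2)⁴ = (-15 + 10)⁴ = (-5)⁴ = 625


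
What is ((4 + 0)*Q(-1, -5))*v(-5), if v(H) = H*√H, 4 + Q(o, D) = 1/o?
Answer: 100*I*√5 ≈ 223.61*I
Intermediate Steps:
Q(o, D) = -4 + 1/o
v(H) = H^(3/2)
((4 + 0)*Q(-1, -5))*v(-5) = ((4 + 0)*(-4 + 1/(-1)))*(-5)^(3/2) = (4*(-4 - 1))*(-5*I*√5) = (4*(-5))*(-5*I*√5) = -(-100)*I*√5 = 100*I*√5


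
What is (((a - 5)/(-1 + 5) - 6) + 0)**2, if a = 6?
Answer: 529/16 ≈ 33.063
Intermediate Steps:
(((a - 5)/(-1 + 5) - 6) + 0)**2 = (((6 - 5)/(-1 + 5) - 6) + 0)**2 = ((1/4 - 6) + 0)**2 = (-23/4 + 0)**2 = (-23/4)**2 = 529/16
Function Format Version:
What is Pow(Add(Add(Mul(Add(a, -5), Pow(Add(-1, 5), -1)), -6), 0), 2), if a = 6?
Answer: Rational(529, 16) ≈ 33.063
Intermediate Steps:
Pow(Add(Add(Mul(Add(a, -5), Pow(Add(-1, 5), -1)), -6), 0), 2) = Pow(Add(Add(Mul(Add(6, -5), Pow(Add(-1, 5), -1)), -6), 0), 2) = Pow(Add(Add(Mul(1, Pow(4, -1)), -6), 0), 2) = Pow(Add(Add(Mul(1, Rational(1, 4)), -6), 0), 2) = Pow(Add(Add(Rational(1, 4), -6), 0), 2) = Pow(Add(Rational(-23, 4), 0), 2) = Pow(Rational(-23, 4), 2) = Rational(529, 16)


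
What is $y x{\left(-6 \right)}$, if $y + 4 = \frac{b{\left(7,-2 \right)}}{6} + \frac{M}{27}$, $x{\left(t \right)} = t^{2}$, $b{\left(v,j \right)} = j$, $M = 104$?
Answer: $- \frac{52}{3} \approx -17.333$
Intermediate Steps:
$y = - \frac{13}{27}$ ($y = -4 + \left(- \frac{2}{6} + \frac{104}{27}\right) = -4 + \left(\left(-2\right) \frac{1}{6} + 104 \cdot \frac{1}{27}\right) = -4 + \left(- \frac{1}{3} + \frac{104}{27}\right) = -4 + \frac{95}{27} = - \frac{13}{27} \approx -0.48148$)
$y x{\left(-6 \right)} = - \frac{13 \left(-6\right)^{2}}{27} = \left(- \frac{13}{27}\right) 36 = - \frac{52}{3}$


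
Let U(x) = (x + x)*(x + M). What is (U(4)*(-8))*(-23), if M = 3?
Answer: 10304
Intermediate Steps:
U(x) = 2*x*(3 + x) (U(x) = (x + x)*(x + 3) = (2*x)*(3 + x) = 2*x*(3 + x))
(U(4)*(-8))*(-23) = ((2*4*(3 + 4))*(-8))*(-23) = ((2*4*7)*(-8))*(-23) = (56*(-8))*(-23) = -448*(-23) = 10304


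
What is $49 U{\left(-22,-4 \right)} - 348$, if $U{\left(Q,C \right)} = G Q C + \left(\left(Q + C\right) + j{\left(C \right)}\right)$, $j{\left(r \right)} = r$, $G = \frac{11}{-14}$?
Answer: $-5206$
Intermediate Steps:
$G = - \frac{11}{14}$ ($G = 11 \left(- \frac{1}{14}\right) = - \frac{11}{14} \approx -0.78571$)
$U{\left(Q,C \right)} = Q + 2 C - \frac{11 C Q}{14}$ ($U{\left(Q,C \right)} = - \frac{11 Q}{14} C + \left(\left(Q + C\right) + C\right) = - \frac{11 C Q}{14} + \left(\left(C + Q\right) + C\right) = - \frac{11 C Q}{14} + \left(Q + 2 C\right) = Q + 2 C - \frac{11 C Q}{14}$)
$49 U{\left(-22,-4 \right)} - 348 = 49 \left(-22 + 2 \left(-4\right) - \left(- \frac{22}{7}\right) \left(-22\right)\right) - 348 = 49 \left(-22 - 8 - \frac{484}{7}\right) - 348 = 49 \left(- \frac{694}{7}\right) - 348 = -4858 - 348 = -5206$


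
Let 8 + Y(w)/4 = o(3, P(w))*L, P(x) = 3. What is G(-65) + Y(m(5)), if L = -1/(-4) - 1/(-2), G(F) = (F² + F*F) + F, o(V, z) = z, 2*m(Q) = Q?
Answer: 8362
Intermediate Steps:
m(Q) = Q/2
G(F) = F + 2*F² (G(F) = (F² + F²) + F = 2*F² + F = F + 2*F²)
L = ¾ (L = -1*(-¼) - 1*(-½) = ¼ + ½ = ¾ ≈ 0.75000)
Y(w) = -23 (Y(w) = -32 + 4*(3*(¾)) = -32 + 4*(9/4) = -32 + 9 = -23)
G(-65) + Y(m(5)) = -65*(1 + 2*(-65)) - 23 = -65*(1 - 130) - 23 = -65*(-129) - 23 = 8385 - 23 = 8362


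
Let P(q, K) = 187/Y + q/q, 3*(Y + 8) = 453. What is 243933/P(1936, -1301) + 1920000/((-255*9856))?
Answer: 1383659287/13090 ≈ 1.0570e+5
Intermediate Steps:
Y = 143 (Y = -8 + (1/3)*453 = -8 + 151 = 143)
P(q, K) = 30/13 (P(q, K) = 187/143 + q/q = 187*(1/143) + 1 = 17/13 + 1 = 30/13)
243933/P(1936, -1301) + 1920000/((-255*9856)) = 243933/(30/13) + 1920000/((-255*9856)) = 243933*(13/30) + 1920000/(-2513280) = 1057043/10 + 1920000*(-1/2513280) = 1057043/10 - 1000/1309 = 1383659287/13090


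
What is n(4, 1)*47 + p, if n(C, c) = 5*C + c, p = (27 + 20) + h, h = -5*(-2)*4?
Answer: 1074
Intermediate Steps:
h = 40 (h = 10*4 = 40)
p = 87 (p = (27 + 20) + 40 = 47 + 40 = 87)
n(C, c) = c + 5*C
n(4, 1)*47 + p = (1 + 5*4)*47 + 87 = (1 + 20)*47 + 87 = 21*47 + 87 = 987 + 87 = 1074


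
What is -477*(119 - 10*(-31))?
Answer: -204633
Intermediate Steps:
-477*(119 - 10*(-31)) = -477*(119 + 310) = -477*429 = -204633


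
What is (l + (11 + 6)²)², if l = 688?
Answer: 954529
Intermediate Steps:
(l + (11 + 6)²)² = (688 + (11 + 6)²)² = (688 + 17²)² = (688 + 289)² = 977² = 954529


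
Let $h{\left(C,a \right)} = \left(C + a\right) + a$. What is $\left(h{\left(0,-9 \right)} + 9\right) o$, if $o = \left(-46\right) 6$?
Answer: $2484$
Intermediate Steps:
$h{\left(C,a \right)} = C + 2 a$
$o = -276$
$\left(h{\left(0,-9 \right)} + 9\right) o = \left(\left(0 + 2 \left(-9\right)\right) + 9\right) \left(-276\right) = \left(\left(0 - 18\right) + 9\right) \left(-276\right) = \left(-18 + 9\right) \left(-276\right) = \left(-9\right) \left(-276\right) = 2484$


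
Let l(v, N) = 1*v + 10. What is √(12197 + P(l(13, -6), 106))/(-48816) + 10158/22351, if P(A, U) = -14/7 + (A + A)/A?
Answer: 10158/22351 - √12197/48816 ≈ 0.45221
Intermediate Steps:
l(v, N) = 10 + v (l(v, N) = v + 10 = 10 + v)
P(A, U) = 0 (P(A, U) = -14*⅐ + (2*A)/A = -2 + 2 = 0)
√(12197 + P(l(13, -6), 106))/(-48816) + 10158/22351 = √(12197 + 0)/(-48816) + 10158/22351 = √12197*(-1/48816) + 10158*(1/22351) = -√12197/48816 + 10158/22351 = 10158/22351 - √12197/48816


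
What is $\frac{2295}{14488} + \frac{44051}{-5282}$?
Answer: $- \frac{313044349}{38262808} \approx -8.1814$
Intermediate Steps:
$\frac{2295}{14488} + \frac{44051}{-5282} = 2295 \cdot \frac{1}{14488} + 44051 \left(- \frac{1}{5282}\right) = \frac{2295}{14488} - \frac{44051}{5282} = - \frac{313044349}{38262808}$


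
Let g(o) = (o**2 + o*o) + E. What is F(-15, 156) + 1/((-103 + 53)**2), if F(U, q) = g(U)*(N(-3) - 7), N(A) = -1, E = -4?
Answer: -8919999/2500 ≈ -3568.0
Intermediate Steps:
g(o) = -4 + 2*o**2 (g(o) = (o**2 + o*o) - 4 = (o**2 + o**2) - 4 = 2*o**2 - 4 = -4 + 2*o**2)
F(U, q) = 32 - 16*U**2 (F(U, q) = (-4 + 2*U**2)*(-1 - 7) = (-4 + 2*U**2)*(-8) = 32 - 16*U**2)
F(-15, 156) + 1/((-103 + 53)**2) = (32 - 16*(-15)**2) + 1/((-103 + 53)**2) = (32 - 16*225) + 1/((-50)**2) = (32 - 3600) + 1/2500 = -3568 + 1/2500 = -8919999/2500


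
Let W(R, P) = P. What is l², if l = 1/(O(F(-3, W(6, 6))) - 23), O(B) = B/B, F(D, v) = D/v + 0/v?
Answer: 1/484 ≈ 0.0020661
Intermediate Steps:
F(D, v) = D/v (F(D, v) = D/v + 0 = D/v)
O(B) = 1
l = -1/22 (l = 1/(1 - 23) = 1/(-22) = -1/22 ≈ -0.045455)
l² = (-1/22)² = 1/484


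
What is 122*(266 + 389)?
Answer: 79910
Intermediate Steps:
122*(266 + 389) = 122*655 = 79910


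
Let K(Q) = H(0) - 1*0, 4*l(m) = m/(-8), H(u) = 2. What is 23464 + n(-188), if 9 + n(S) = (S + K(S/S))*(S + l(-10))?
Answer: 466919/8 ≈ 58365.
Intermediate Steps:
l(m) = -m/32 (l(m) = (m/(-8))/4 = (m*(-⅛))/4 = (-m/8)/4 = -m/32)
K(Q) = 2 (K(Q) = 2 - 1*0 = 2 + 0 = 2)
n(S) = -9 + (2 + S)*(5/16 + S) (n(S) = -9 + (S + 2)*(S - 1/32*(-10)) = -9 + (2 + S)*(S + 5/16) = -9 + (2 + S)*(5/16 + S))
23464 + n(-188) = 23464 + (-67/8 + (-188)² + (37/16)*(-188)) = 23464 + (-67/8 + 35344 - 1739/4) = 23464 + 279207/8 = 466919/8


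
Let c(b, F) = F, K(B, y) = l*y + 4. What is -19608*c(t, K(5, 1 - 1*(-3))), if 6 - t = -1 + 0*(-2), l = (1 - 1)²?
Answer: -78432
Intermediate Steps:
l = 0 (l = 0² = 0)
t = 7 (t = 6 - (-1 + 0*(-2)) = 6 - (-1 + 0) = 6 - 1*(-1) = 6 + 1 = 7)
K(B, y) = 4 (K(B, y) = 0*y + 4 = 0 + 4 = 4)
-19608*c(t, K(5, 1 - 1*(-3))) = -19608*4 = -78432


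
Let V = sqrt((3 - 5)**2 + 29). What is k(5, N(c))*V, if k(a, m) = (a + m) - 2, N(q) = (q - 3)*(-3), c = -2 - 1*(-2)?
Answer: 12*sqrt(33) ≈ 68.935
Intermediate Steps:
c = 0 (c = -2 + 2 = 0)
N(q) = 9 - 3*q (N(q) = (-3 + q)*(-3) = 9 - 3*q)
V = sqrt(33) (V = sqrt((-2)**2 + 29) = sqrt(4 + 29) = sqrt(33) ≈ 5.7446)
k(a, m) = -2 + a + m
k(5, N(c))*V = (-2 + 5 + (9 - 3*0))*sqrt(33) = (-2 + 5 + (9 + 0))*sqrt(33) = (-2 + 5 + 9)*sqrt(33) = 12*sqrt(33)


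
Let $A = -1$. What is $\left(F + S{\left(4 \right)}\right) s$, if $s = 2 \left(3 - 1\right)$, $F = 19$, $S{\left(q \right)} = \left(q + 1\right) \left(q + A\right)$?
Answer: $136$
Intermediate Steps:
$S{\left(q \right)} = \left(1 + q\right) \left(-1 + q\right)$ ($S{\left(q \right)} = \left(q + 1\right) \left(q - 1\right) = \left(1 + q\right) \left(-1 + q\right)$)
$s = 4$ ($s = 2 \cdot 2 = 4$)
$\left(F + S{\left(4 \right)}\right) s = \left(19 - \left(1 - 4^{2}\right)\right) 4 = \left(19 + \left(-1 + 16\right)\right) 4 = \left(19 + 15\right) 4 = 34 \cdot 4 = 136$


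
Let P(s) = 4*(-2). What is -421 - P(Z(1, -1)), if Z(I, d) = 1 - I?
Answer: -413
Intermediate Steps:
P(s) = -8
-421 - P(Z(1, -1)) = -421 - 1*(-8) = -421 + 8 = -413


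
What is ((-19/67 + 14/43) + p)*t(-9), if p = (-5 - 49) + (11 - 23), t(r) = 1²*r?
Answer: 1710225/2881 ≈ 593.62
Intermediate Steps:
t(r) = r (t(r) = 1*r = r)
p = -66 (p = -54 - 12 = -66)
((-19/67 + 14/43) + p)*t(-9) = ((-19/67 + 14/43) - 66)*(-9) = (121/2881 - 66)*(-9) = -190025/2881*(-9) = 1710225/2881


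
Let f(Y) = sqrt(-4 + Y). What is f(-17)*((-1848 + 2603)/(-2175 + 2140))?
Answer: -151*I*sqrt(21)/7 ≈ -98.853*I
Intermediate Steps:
f(-17)*((-1848 + 2603)/(-2175 + 2140)) = sqrt(-4 - 17)*((-1848 + 2603)/(-2175 + 2140)) = sqrt(-21)*(755/(-35)) = (I*sqrt(21))*(755*(-1/35)) = (I*sqrt(21))*(-151/7) = -151*I*sqrt(21)/7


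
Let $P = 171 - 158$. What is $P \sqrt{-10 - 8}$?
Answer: $39 i \sqrt{2} \approx 55.154 i$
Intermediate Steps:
$P = 13$ ($P = 171 - 158 = 13$)
$P \sqrt{-10 - 8} = 13 \sqrt{-10 - 8} = 13 \sqrt{-18} = 13 \cdot 3 i \sqrt{2} = 39 i \sqrt{2}$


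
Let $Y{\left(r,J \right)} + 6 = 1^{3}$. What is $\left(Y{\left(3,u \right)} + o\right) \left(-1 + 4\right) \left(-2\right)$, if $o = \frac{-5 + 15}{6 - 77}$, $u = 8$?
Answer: $\frac{2190}{71} \approx 30.845$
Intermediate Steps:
$Y{\left(r,J \right)} = -5$ ($Y{\left(r,J \right)} = -6 + 1^{3} = -6 + 1 = -5$)
$o = - \frac{10}{71}$ ($o = \frac{10}{-71} = 10 \left(- \frac{1}{71}\right) = - \frac{10}{71} \approx -0.14085$)
$\left(Y{\left(3,u \right)} + o\right) \left(-1 + 4\right) \left(-2\right) = \left(-5 - \frac{10}{71}\right) \left(-1 + 4\right) \left(-2\right) = - \frac{365 \cdot 3 \left(-2\right)}{71} = \left(- \frac{365}{71}\right) \left(-6\right) = \frac{2190}{71}$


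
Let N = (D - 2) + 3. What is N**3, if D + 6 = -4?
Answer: -729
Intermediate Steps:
D = -10 (D = -6 - 4 = -10)
N = -9 (N = (-10 - 2) + 3 = -12 + 3 = -9)
N**3 = (-9)**3 = -729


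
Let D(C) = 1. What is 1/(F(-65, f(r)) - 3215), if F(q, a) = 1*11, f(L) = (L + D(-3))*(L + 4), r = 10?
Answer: -1/3204 ≈ -0.00031211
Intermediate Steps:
f(L) = (1 + L)*(4 + L) (f(L) = (L + 1)*(L + 4) = (1 + L)*(4 + L))
F(q, a) = 11
1/(F(-65, f(r)) - 3215) = 1/(11 - 3215) = 1/(-3204) = -1/3204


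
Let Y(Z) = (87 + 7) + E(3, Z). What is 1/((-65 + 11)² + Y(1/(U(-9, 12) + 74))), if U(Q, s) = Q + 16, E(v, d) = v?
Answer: 1/3013 ≈ 0.00033189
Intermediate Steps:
U(Q, s) = 16 + Q
Y(Z) = 97 (Y(Z) = (87 + 7) + 3 = 94 + 3 = 97)
1/((-65 + 11)² + Y(1/(U(-9, 12) + 74))) = 1/((-65 + 11)² + 97) = 1/((-54)² + 97) = 1/(2916 + 97) = 1/3013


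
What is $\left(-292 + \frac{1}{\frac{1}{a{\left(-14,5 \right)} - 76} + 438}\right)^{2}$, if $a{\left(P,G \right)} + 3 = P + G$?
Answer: $\frac{126663049963024}{1485562849} \approx 85263.0$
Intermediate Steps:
$a{\left(P,G \right)} = -3 + G + P$ ($a{\left(P,G \right)} = -3 + \left(P + G\right) = -3 + \left(G + P\right) = -3 + G + P$)
$\left(-292 + \frac{1}{\frac{1}{a{\left(-14,5 \right)} - 76} + 438}\right)^{2} = \left(-292 + \frac{1}{\frac{1}{\left(-3 + 5 - 14\right) - 76} + 438}\right)^{2} = \left(-292 + \frac{1}{\frac{1}{-12 - 76} + 438}\right)^{2} = \left(-292 + \frac{1}{\frac{1}{-88} + 438}\right)^{2} = \left(-292 + \frac{1}{- \frac{1}{88} + 438}\right)^{2} = \left(-292 + \frac{1}{\frac{38543}{88}}\right)^{2} = \left(-292 + \frac{88}{38543}\right)^{2} = \left(- \frac{11254468}{38543}\right)^{2} = \frac{126663049963024}{1485562849}$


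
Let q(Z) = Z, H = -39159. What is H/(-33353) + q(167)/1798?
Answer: 75977833/59968694 ≈ 1.2670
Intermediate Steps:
H/(-33353) + q(167)/1798 = -39159/(-33353) + 167/1798 = -39159*(-1/33353) + 167*(1/1798) = 39159/33353 + 167/1798 = 75977833/59968694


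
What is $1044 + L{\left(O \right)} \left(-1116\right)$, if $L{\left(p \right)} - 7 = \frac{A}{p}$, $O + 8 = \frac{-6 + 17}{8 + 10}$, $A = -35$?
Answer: $- \frac{229032}{19} \approx -12054.0$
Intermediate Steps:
$O = - \frac{133}{18}$ ($O = -8 + \frac{-6 + 17}{8 + 10} = -8 + \frac{11}{18} = - \frac{133}{18} \approx -7.3889$)
$L{\left(p \right)} = 7 - \frac{35}{p}$
$1044 + L{\left(O \right)} \left(-1116\right) = 1044 + \left(7 - \frac{35}{- \frac{133}{18}}\right) \left(-1116\right) = 1044 + \left(7 - - \frac{90}{19}\right) \left(-1116\right) = 1044 + \left(7 + \frac{90}{19}\right) \left(-1116\right) = 1044 + \frac{223}{19} \left(-1116\right) = 1044 - \frac{248868}{19} = - \frac{229032}{19}$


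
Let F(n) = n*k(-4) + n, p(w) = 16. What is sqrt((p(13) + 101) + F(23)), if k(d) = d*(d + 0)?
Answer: 2*sqrt(127) ≈ 22.539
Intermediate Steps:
k(d) = d**2 (k(d) = d*d = d**2)
F(n) = 17*n (F(n) = n*(-4)**2 + n = n*16 + n = 16*n + n = 17*n)
sqrt((p(13) + 101) + F(23)) = sqrt((16 + 101) + 17*23) = sqrt(117 + 391) = sqrt(508) = 2*sqrt(127)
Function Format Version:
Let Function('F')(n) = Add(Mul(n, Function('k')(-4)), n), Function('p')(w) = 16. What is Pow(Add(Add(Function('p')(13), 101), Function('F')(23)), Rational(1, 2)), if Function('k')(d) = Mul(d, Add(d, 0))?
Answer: Mul(2, Pow(127, Rational(1, 2))) ≈ 22.539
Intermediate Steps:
Function('k')(d) = Pow(d, 2) (Function('k')(d) = Mul(d, d) = Pow(d, 2))
Function('F')(n) = Mul(17, n) (Function('F')(n) = Add(Mul(n, Pow(-4, 2)), n) = Add(Mul(n, 16), n) = Add(Mul(16, n), n) = Mul(17, n))
Pow(Add(Add(Function('p')(13), 101), Function('F')(23)), Rational(1, 2)) = Pow(Add(Add(16, 101), Mul(17, 23)), Rational(1, 2)) = Pow(Add(117, 391), Rational(1, 2)) = Pow(508, Rational(1, 2)) = Mul(2, Pow(127, Rational(1, 2)))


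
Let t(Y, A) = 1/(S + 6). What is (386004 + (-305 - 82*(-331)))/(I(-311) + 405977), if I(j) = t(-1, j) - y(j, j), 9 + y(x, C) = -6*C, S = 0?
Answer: 190542/186517 ≈ 1.0216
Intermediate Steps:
t(Y, A) = ⅙ (t(Y, A) = 1/(0 + 6) = 1/6 = ⅙)
y(x, C) = -9 - 6*C
I(j) = 55/6 + 6*j (I(j) = ⅙ - (-9 - 6*j) = ⅙ + (9 + 6*j) = 55/6 + 6*j)
(386004 + (-305 - 82*(-331)))/(I(-311) + 405977) = (386004 + (-305 - 82*(-331)))/((55/6 + 6*(-311)) + 405977) = (386004 + (-305 + 27142))/((55/6 - 1866) + 405977) = (386004 + 26837)/(-11141/6 + 405977) = 412841/(2424721/6) = 412841*(6/2424721) = 190542/186517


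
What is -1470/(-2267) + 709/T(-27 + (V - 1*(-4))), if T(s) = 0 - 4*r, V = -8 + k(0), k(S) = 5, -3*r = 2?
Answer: 4833669/18136 ≈ 266.52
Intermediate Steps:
r = -⅔ (r = -⅓*2 = -⅔ ≈ -0.66667)
V = -3 (V = -8 + 5 = -3)
T(s) = 8/3 (T(s) = 0 - 4*(-⅔) = 0 + 8/3 = 8/3)
-1470/(-2267) + 709/T(-27 + (V - 1*(-4))) = -1470/(-2267) + 709/(8/3) = -1470*(-1/2267) + 709*(3/8) = 1470/2267 + 2127/8 = 4833669/18136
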